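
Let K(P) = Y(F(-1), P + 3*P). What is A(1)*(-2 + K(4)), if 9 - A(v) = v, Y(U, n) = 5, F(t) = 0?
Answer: 24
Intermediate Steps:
A(v) = 9 - v
K(P) = 5
A(1)*(-2 + K(4)) = (9 - 1*1)*(-2 + 5) = (9 - 1)*3 = 8*3 = 24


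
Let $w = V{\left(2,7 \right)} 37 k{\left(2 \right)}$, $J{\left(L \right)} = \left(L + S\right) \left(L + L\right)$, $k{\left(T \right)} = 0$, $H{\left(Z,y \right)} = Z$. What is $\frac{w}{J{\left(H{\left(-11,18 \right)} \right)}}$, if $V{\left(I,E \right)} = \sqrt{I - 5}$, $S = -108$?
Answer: $0$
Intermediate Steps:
$J{\left(L \right)} = 2 L \left(-108 + L\right)$ ($J{\left(L \right)} = \left(L - 108\right) \left(L + L\right) = \left(-108 + L\right) 2 L = 2 L \left(-108 + L\right)$)
$V{\left(I,E \right)} = \sqrt{-5 + I}$
$w = 0$ ($w = \sqrt{-5 + 2} \cdot 37 \cdot 0 = \sqrt{-3} \cdot 37 \cdot 0 = i \sqrt{3} \cdot 37 \cdot 0 = 37 i \sqrt{3} \cdot 0 = 0$)
$\frac{w}{J{\left(H{\left(-11,18 \right)} \right)}} = \frac{0}{2 \left(-11\right) \left(-108 - 11\right)} = \frac{0}{2 \left(-11\right) \left(-119\right)} = \frac{0}{2618} = 0 \cdot \frac{1}{2618} = 0$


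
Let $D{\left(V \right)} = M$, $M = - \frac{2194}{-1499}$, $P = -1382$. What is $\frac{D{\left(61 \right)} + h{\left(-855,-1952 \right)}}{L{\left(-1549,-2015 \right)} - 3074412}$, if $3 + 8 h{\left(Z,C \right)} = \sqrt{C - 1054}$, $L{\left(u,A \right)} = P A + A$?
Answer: $- \frac{1865}{499718632} - \frac{3 i \sqrt{334}}{2333576} \approx -3.7321 \cdot 10^{-6} - 2.3495 \cdot 10^{-5} i$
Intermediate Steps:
$L{\left(u,A \right)} = - 1381 A$ ($L{\left(u,A \right)} = - 1382 A + A = - 1381 A$)
$M = \frac{2194}{1499}$ ($M = \left(-2194\right) \left(- \frac{1}{1499}\right) = \frac{2194}{1499} \approx 1.4636$)
$h{\left(Z,C \right)} = - \frac{3}{8} + \frac{\sqrt{-1054 + C}}{8}$ ($h{\left(Z,C \right)} = - \frac{3}{8} + \frac{\sqrt{C - 1054}}{8} = - \frac{3}{8} + \frac{\sqrt{-1054 + C}}{8}$)
$D{\left(V \right)} = \frac{2194}{1499}$
$\frac{D{\left(61 \right)} + h{\left(-855,-1952 \right)}}{L{\left(-1549,-2015 \right)} - 3074412} = \frac{\frac{2194}{1499} - \left(\frac{3}{8} - \frac{\sqrt{-1054 - 1952}}{8}\right)}{\left(-1381\right) \left(-2015\right) - 3074412} = \frac{\frac{2194}{1499} - \left(\frac{3}{8} - \frac{\sqrt{-3006}}{8}\right)}{2782715 - 3074412} = \frac{\frac{2194}{1499} - \left(\frac{3}{8} - \frac{3 i \sqrt{334}}{8}\right)}{-291697} = \left(\frac{2194}{1499} - \left(\frac{3}{8} - \frac{3 i \sqrt{334}}{8}\right)\right) \left(- \frac{1}{291697}\right) = \left(\frac{13055}{11992} + \frac{3 i \sqrt{334}}{8}\right) \left(- \frac{1}{291697}\right) = - \frac{1865}{499718632} - \frac{3 i \sqrt{334}}{2333576}$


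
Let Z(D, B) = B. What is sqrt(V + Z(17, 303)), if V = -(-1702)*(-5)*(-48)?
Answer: sqrt(408783) ≈ 639.36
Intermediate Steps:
V = 408480 (V = -74*115*(-48) = -8510*(-48) = 408480)
sqrt(V + Z(17, 303)) = sqrt(408480 + 303) = sqrt(408783)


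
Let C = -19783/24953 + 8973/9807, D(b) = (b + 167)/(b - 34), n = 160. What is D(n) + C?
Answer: 1329965335/489428142 ≈ 2.7174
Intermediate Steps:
D(b) = (167 + b)/(-34 + b)
C = 9963796/81571357 (C = -19783*1/24953 + 8973*(1/9807) = -19783/24953 + 2991/3269 = 9963796/81571357 ≈ 0.12215)
D(n) + C = (167 + 160)/(-34 + 160) + 9963796/81571357 = 327/126 + 9963796/81571357 = (1/126)*327 + 9963796/81571357 = 109/42 + 9963796/81571357 = 1329965335/489428142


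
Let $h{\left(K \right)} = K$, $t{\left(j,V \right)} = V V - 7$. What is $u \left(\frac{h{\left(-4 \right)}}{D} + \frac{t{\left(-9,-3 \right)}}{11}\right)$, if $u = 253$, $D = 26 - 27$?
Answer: $1058$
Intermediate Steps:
$t{\left(j,V \right)} = -7 + V^{2}$ ($t{\left(j,V \right)} = V^{2} - 7 = -7 + V^{2}$)
$D = -1$
$u \left(\frac{h{\left(-4 \right)}}{D} + \frac{t{\left(-9,-3 \right)}}{11}\right) = 253 \left(- \frac{4}{-1} + \frac{-7 + \left(-3\right)^{2}}{11}\right) = 253 \left(\left(-4\right) \left(-1\right) + \left(-7 + 9\right) \frac{1}{11}\right) = 253 \left(4 + 2 \cdot \frac{1}{11}\right) = 253 \left(4 + \frac{2}{11}\right) = 253 \cdot \frac{46}{11} = 1058$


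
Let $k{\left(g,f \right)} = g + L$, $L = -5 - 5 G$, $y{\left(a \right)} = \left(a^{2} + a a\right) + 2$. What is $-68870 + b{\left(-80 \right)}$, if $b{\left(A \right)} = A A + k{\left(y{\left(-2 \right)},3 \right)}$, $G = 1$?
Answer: $-62470$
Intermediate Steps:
$y{\left(a \right)} = 2 + 2 a^{2}$ ($y{\left(a \right)} = \left(a^{2} + a^{2}\right) + 2 = 2 a^{2} + 2 = 2 + 2 a^{2}$)
$L = -10$ ($L = -5 - 5 = -10$)
$k{\left(g,f \right)} = -10 + g$ ($k{\left(g,f \right)} = g - 10 = -10 + g$)
$b{\left(A \right)} = A^{2}$ ($b{\left(A \right)} = A A - \left(8 - 8\right) = A^{2} + \left(-10 + \left(2 + 2 \cdot 4\right)\right) = A^{2} + \left(-10 + \left(2 + 8\right)\right) = A^{2} + \left(-10 + 10\right) = A^{2} + 0 = A^{2}$)
$-68870 + b{\left(-80 \right)} = -68870 + \left(-80\right)^{2} = -68870 + 6400 = -62470$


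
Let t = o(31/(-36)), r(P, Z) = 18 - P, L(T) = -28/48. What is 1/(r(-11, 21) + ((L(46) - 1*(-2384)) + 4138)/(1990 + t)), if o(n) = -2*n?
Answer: 71702/2314129 ≈ 0.030984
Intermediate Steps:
L(T) = -7/12 (L(T) = -28*1/48 = -7/12)
t = 31/18 (t = -62/(-36) = -62*(-1)/36 = -2*(-31/36) = 31/18 ≈ 1.7222)
1/(r(-11, 21) + ((L(46) - 1*(-2384)) + 4138)/(1990 + t)) = 1/((18 - 1*(-11)) + ((-7/12 - 1*(-2384)) + 4138)/(1990 + 31/18)) = 1/((18 + 11) + ((-7/12 + 2384) + 4138)/(35851/18)) = 1/(29 + (28601/12 + 4138)*(18/35851)) = 1/(29 + (78257/12)*(18/35851)) = 1/(29 + 234771/71702) = 1/(2314129/71702) = 71702/2314129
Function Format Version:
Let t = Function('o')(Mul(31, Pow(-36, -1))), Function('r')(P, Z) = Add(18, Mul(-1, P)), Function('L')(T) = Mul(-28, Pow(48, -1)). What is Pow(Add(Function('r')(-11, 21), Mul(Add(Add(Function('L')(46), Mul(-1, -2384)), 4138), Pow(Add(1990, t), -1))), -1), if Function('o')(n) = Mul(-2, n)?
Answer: Rational(71702, 2314129) ≈ 0.030984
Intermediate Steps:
Function('L')(T) = Rational(-7, 12) (Function('L')(T) = Mul(-28, Rational(1, 48)) = Rational(-7, 12))
t = Rational(31, 18) (t = Mul(-2, Mul(31, Pow(-36, -1))) = Mul(-2, Mul(31, Rational(-1, 36))) = Mul(-2, Rational(-31, 36)) = Rational(31, 18) ≈ 1.7222)
Pow(Add(Function('r')(-11, 21), Mul(Add(Add(Function('L')(46), Mul(-1, -2384)), 4138), Pow(Add(1990, t), -1))), -1) = Pow(Add(Add(18, Mul(-1, -11)), Mul(Add(Add(Rational(-7, 12), Mul(-1, -2384)), 4138), Pow(Add(1990, Rational(31, 18)), -1))), -1) = Pow(Add(Add(18, 11), Mul(Add(Add(Rational(-7, 12), 2384), 4138), Pow(Rational(35851, 18), -1))), -1) = Pow(Add(29, Mul(Add(Rational(28601, 12), 4138), Rational(18, 35851))), -1) = Pow(Add(29, Mul(Rational(78257, 12), Rational(18, 35851))), -1) = Pow(Add(29, Rational(234771, 71702)), -1) = Pow(Rational(2314129, 71702), -1) = Rational(71702, 2314129)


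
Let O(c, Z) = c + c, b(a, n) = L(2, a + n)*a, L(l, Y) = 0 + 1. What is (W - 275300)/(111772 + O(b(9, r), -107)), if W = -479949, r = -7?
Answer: -755249/111790 ≈ -6.7560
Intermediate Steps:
L(l, Y) = 1
b(a, n) = a (b(a, n) = 1*a = a)
O(c, Z) = 2*c
(W - 275300)/(111772 + O(b(9, r), -107)) = (-479949 - 275300)/(111772 + 2*9) = -755249/(111772 + 18) = -755249/111790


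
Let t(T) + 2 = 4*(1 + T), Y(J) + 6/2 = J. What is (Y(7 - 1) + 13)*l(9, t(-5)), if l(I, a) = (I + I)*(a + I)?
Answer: -2592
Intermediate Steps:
Y(J) = -3 + J
t(T) = 2 + 4*T (t(T) = -2 + 4*(1 + T) = -2 + (4 + 4*T) = 2 + 4*T)
l(I, a) = 2*I*(I + a) (l(I, a) = (2*I)*(I + a) = 2*I*(I + a))
(Y(7 - 1) + 13)*l(9, t(-5)) = ((-3 + (7 - 1)) + 13)*(2*9*(9 + (2 + 4*(-5)))) = ((-3 + 6) + 13)*(2*9*(9 + (2 - 20))) = (3 + 13)*(2*9*(9 - 18)) = 16*(2*9*(-9)) = 16*(-162) = -2592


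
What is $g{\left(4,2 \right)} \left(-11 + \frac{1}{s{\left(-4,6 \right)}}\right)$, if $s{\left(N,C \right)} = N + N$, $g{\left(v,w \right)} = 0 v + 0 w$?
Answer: $0$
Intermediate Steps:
$g{\left(v,w \right)} = 0$ ($g{\left(v,w \right)} = 0 + 0 = 0$)
$s{\left(N,C \right)} = 2 N$
$g{\left(4,2 \right)} \left(-11 + \frac{1}{s{\left(-4,6 \right)}}\right) = 0 \left(-11 + \frac{1}{2 \left(-4\right)}\right) = 0 \left(-11 + \frac{1}{-8}\right) = 0 \left(-11 - \frac{1}{8}\right) = 0 \left(- \frac{89}{8}\right) = 0$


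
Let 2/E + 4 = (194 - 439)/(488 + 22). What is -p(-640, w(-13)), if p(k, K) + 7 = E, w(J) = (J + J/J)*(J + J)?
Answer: 3403/457 ≈ 7.4464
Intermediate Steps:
w(J) = 2*J*(1 + J) (w(J) = (J + 1)*(2*J) = (1 + J)*(2*J) = 2*J*(1 + J))
E = -204/457 (E = 2/(-4 + (194 - 439)/(488 + 22)) = 2/(-4 - 245/510) = 2/(-4 - 245*1/510) = 2/(-4 - 49/102) = 2/(-457/102) = 2*(-102/457) = -204/457 ≈ -0.44639)
p(k, K) = -3403/457 (p(k, K) = -7 - 204/457 = -3403/457)
-p(-640, w(-13)) = -1*(-3403/457) = 3403/457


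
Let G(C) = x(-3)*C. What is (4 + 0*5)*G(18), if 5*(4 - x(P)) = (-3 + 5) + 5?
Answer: 936/5 ≈ 187.20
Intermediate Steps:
x(P) = 13/5 (x(P) = 4 - ((-3 + 5) + 5)/5 = 4 - (2 + 5)/5 = 4 - ⅕*7 = 4 - 7/5 = 13/5)
G(C) = 13*C/5
(4 + 0*5)*G(18) = (4 + 0*5)*((13/5)*18) = (4 + 0)*(234/5) = 4*(234/5) = 936/5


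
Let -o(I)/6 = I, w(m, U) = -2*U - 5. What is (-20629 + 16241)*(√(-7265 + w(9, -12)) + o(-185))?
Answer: -4870680 - 4388*I*√7246 ≈ -4.8707e+6 - 3.7352e+5*I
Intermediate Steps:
w(m, U) = -5 - 2*U
o(I) = -6*I
(-20629 + 16241)*(√(-7265 + w(9, -12)) + o(-185)) = (-20629 + 16241)*(√(-7265 + (-5 - 2*(-12))) - 6*(-185)) = -4388*(√(-7265 + (-5 + 24)) + 1110) = -4388*(√(-7265 + 19) + 1110) = -4388*(√(-7246) + 1110) = -4388*(I*√7246 + 1110) = -4388*(1110 + I*√7246) = -4870680 - 4388*I*√7246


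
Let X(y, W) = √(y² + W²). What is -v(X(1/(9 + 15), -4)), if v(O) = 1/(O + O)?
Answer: -12*√9217/9217 ≈ -0.12499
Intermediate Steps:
X(y, W) = √(W² + y²)
v(O) = 1/(2*O)
-v(X(1/(9 + 15), -4)) = -1/(2*(√((-4)² + (1/(9 + 15))²))) = -1/(2*(√(16 + (1/24)²))) = -1/(2*(√(16 + 1/576))) = -1/(2*(√(9217/576))) = -1/(2*(√9217/24)) = -24*√9217/9217/2 = -12*√9217/9217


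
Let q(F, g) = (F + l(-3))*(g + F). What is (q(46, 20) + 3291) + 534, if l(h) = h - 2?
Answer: 6531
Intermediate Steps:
l(h) = -2 + h
q(F, g) = (-5 + F)*(F + g) (q(F, g) = (F + (-2 - 3))*(g + F) = (F - 5)*(F + g) = (-5 + F)*(F + g))
(q(46, 20) + 3291) + 534 = ((46**2 - 5*46 - 5*20 + 46*20) + 3291) + 534 = ((2116 - 230 - 100 + 920) + 3291) + 534 = (2706 + 3291) + 534 = 5997 + 534 = 6531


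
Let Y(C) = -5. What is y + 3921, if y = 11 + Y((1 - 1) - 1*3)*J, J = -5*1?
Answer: 3957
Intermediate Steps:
J = -5
y = 36 (y = 11 - 5*(-5) = 11 + 25 = 36)
y + 3921 = 36 + 3921 = 3957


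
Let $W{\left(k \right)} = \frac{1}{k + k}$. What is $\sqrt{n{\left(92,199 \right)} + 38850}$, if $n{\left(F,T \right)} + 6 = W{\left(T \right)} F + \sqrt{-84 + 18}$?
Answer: $\frac{\sqrt{1538270398 + 39601 i \sqrt{66}}}{199} \approx 197.09 + 0.02061 i$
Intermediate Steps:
$W{\left(k \right)} = \frac{1}{2 k}$
$n{\left(F,T \right)} = -6 + i \sqrt{66} + \frac{F}{2 T}$ ($n{\left(F,T \right)} = -6 + \left(\frac{1}{2 T} F + \sqrt{-84 + 18}\right) = -6 + \left(\frac{F}{2 T} + \sqrt{-66}\right) = -6 + \left(\frac{F}{2 T} + i \sqrt{66}\right) = -6 + \left(i \sqrt{66} + \frac{F}{2 T}\right) = -6 + i \sqrt{66} + \frac{F}{2 T}$)
$\sqrt{n{\left(92,199 \right)} + 38850} = \sqrt{\left(-6 + i \sqrt{66} + \frac{1}{2} \cdot 92 \cdot \frac{1}{199}\right) + 38850} = \sqrt{\left(-6 + i \sqrt{66} + \frac{46}{199}\right) + 38850} = \sqrt{\left(- \frac{1148}{199} + i \sqrt{66}\right) + 38850} = \sqrt{\frac{7730002}{199} + i \sqrt{66}}$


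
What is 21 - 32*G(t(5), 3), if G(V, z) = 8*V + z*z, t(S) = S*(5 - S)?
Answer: -267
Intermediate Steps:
G(V, z) = z² + 8*V (G(V, z) = 8*V + z² = z² + 8*V)
21 - 32*G(t(5), 3) = 21 - 32*(3² + 8*(5*(5 - 1*5))) = 21 - 32*(9 + 8*(5*(5 - 5))) = 21 - 32*(9 + 8*(5*0)) = 21 - 32*(9 + 8*0) = 21 - 32*(9 + 0) = 21 - 32*9 = 21 - 288 = -267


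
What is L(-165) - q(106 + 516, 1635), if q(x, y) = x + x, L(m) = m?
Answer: -1409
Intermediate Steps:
q(x, y) = 2*x
L(-165) - q(106 + 516, 1635) = -165 - 2*(106 + 516) = -165 - 2*622 = -165 - 1*1244 = -165 - 1244 = -1409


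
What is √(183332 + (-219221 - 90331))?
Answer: 2*I*√31555 ≈ 355.27*I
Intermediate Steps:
√(183332 + (-219221 - 90331)) = √(183332 - 309552) = √(-126220) = 2*I*√31555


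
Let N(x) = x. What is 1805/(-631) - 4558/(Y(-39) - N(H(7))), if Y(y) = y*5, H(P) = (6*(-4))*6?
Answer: 2784043/32181 ≈ 86.512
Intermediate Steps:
H(P) = -144 (H(P) = -24*6 = -144)
Y(y) = 5*y
1805/(-631) - 4558/(Y(-39) - N(H(7))) = 1805/(-631) - 4558/(5*(-39) - 1*(-144)) = 1805*(-1/631) - 4558/(-195 + 144) = -1805/631 - 4558/(-51) = -1805/631 - 4558*(-1/51) = -1805/631 + 4558/51 = 2784043/32181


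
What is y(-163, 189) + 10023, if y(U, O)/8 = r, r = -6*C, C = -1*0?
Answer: 10023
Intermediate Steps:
C = 0
r = 0 (r = -6*0 = 0)
y(U, O) = 0 (y(U, O) = 8*0 = 0)
y(-163, 189) + 10023 = 0 + 10023 = 10023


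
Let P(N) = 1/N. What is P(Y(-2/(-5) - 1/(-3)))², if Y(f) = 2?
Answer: ¼ ≈ 0.25000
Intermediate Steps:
P(Y(-2/(-5) - 1/(-3)))² = (1/2)² = (½)² = ¼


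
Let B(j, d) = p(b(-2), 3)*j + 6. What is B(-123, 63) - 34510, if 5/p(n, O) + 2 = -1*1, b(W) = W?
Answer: -34299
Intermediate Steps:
p(n, O) = -5/3 (p(n, O) = 5/(-2 - 1*1) = 5/(-2 - 1) = 5/(-3) = 5*(-1/3) = -5/3)
B(j, d) = 6 - 5*j/3 (B(j, d) = -5*j/3 + 6 = 6 - 5*j/3)
B(-123, 63) - 34510 = (6 - 5/3*(-123)) - 34510 = (6 + 205) - 34510 = 211 - 34510 = -34299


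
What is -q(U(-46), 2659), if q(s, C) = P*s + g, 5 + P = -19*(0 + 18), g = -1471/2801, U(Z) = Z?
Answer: -44708091/2801 ≈ -15961.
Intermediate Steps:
g = -1471/2801 (g = -1471*1/2801 = -1471/2801 ≈ -0.52517)
P = -347 (P = -5 - 19*(0 + 18) = -5 - 19*18 = -5 - 342 = -347)
q(s, C) = -1471/2801 - 347*s (q(s, C) = -347*s - 1471/2801 = -1471/2801 - 347*s)
-q(U(-46), 2659) = -(-1471/2801 - 347*(-46)) = -(-1471/2801 + 15962) = -1*44708091/2801 = -44708091/2801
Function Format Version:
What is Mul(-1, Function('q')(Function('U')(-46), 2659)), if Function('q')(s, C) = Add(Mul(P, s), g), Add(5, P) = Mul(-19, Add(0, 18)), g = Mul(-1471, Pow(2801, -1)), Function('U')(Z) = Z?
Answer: Rational(-44708091, 2801) ≈ -15961.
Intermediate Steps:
g = Rational(-1471, 2801) (g = Mul(-1471, Rational(1, 2801)) = Rational(-1471, 2801) ≈ -0.52517)
P = -347 (P = Add(-5, Mul(-19, Add(0, 18))) = Add(-5, Mul(-19, 18)) = Add(-5, -342) = -347)
Function('q')(s, C) = Add(Rational(-1471, 2801), Mul(-347, s)) (Function('q')(s, C) = Add(Mul(-347, s), Rational(-1471, 2801)) = Add(Rational(-1471, 2801), Mul(-347, s)))
Mul(-1, Function('q')(Function('U')(-46), 2659)) = Mul(-1, Add(Rational(-1471, 2801), Mul(-347, -46))) = Mul(-1, Add(Rational(-1471, 2801), 15962)) = Mul(-1, Rational(44708091, 2801)) = Rational(-44708091, 2801)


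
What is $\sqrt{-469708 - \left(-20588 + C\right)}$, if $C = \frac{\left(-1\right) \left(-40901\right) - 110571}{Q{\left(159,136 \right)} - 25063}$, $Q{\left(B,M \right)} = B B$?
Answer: $\frac{i \sqrt{5332197705}}{109} \approx 669.93 i$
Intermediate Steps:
$Q{\left(B,M \right)} = B^{2}$
$C = - \frac{34835}{109}$ ($C = \frac{\left(-1\right) \left(-40901\right) - 110571}{159^{2} - 25063} = \frac{40901 - 110571}{25281 - 25063} = - \frac{69670}{218} = \left(-69670\right) \frac{1}{218} = - \frac{34835}{109} \approx -319.59$)
$\sqrt{-469708 - \left(-20588 + C\right)} = \sqrt{-469708 + \left(20588 - - \frac{34835}{109}\right)} = \sqrt{-469708 + \left(20588 + \frac{34835}{109}\right)} = \sqrt{-469708 + \frac{2278927}{109}} = \sqrt{- \frac{48919245}{109}} = \frac{i \sqrt{5332197705}}{109}$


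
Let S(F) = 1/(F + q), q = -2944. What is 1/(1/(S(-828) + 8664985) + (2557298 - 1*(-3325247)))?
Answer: 32684323419/192267003306825127 ≈ 1.6999e-7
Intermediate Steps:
S(F) = 1/(-2944 + F) (S(F) = 1/(F - 2944) = 1/(-2944 + F))
1/(1/(S(-828) + 8664985) + (2557298 - 1*(-3325247))) = 1/(1/(1/(-2944 - 828) + 8664985) + (2557298 - 1*(-3325247))) = 1/(1/(1/(-3772) + 8664985) + (2557298 + 3325247)) = 1/(1/(-1/3772 + 8664985) + 5882545) = 1/(1/(32684323419/3772) + 5882545) = 1/(3772/32684323419 + 5882545) = 1/(192267003306825127/32684323419) = 32684323419/192267003306825127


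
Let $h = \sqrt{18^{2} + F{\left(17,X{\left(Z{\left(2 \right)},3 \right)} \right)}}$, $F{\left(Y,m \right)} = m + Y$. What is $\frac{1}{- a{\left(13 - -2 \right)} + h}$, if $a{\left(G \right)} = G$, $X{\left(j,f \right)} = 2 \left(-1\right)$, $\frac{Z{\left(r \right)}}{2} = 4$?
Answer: $\frac{5}{38} + \frac{\sqrt{339}}{114} \approx 0.29309$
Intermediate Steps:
$Z{\left(r \right)} = 8$ ($Z{\left(r \right)} = 2 \cdot 4 = 8$)
$X{\left(j,f \right)} = -2$
$F{\left(Y,m \right)} = Y + m$
$h = \sqrt{339}$ ($h = \sqrt{18^{2} + \left(17 - 2\right)} = \sqrt{324 + 15} = \sqrt{339} \approx 18.412$)
$\frac{1}{- a{\left(13 - -2 \right)} + h} = \frac{1}{- (13 - -2) + \sqrt{339}} = \frac{1}{- (13 + 2) + \sqrt{339}} = \frac{1}{\left(-1\right) 15 + \sqrt{339}} = \frac{1}{-15 + \sqrt{339}}$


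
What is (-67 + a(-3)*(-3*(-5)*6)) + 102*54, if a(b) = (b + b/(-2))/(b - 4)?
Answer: 38222/7 ≈ 5460.3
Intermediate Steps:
a(b) = b/(2*(-4 + b)) (a(b) = (b + b*(-½))/(-4 + b) = (b - b/2)/(-4 + b) = (b/2)/(-4 + b) = b/(2*(-4 + b)))
(-67 + a(-3)*(-3*(-5)*6)) + 102*54 = (-67 + ((½)*(-3)/(-4 - 3))*(-3*(-5)*6)) + 102*54 = (-67 + ((½)*(-3)/(-7))*(15*6)) + 5508 = (-67 + ((½)*(-3)*(-⅐))*90) + 5508 = (-67 + (3/14)*90) + 5508 = (-67 + 135/7) + 5508 = -334/7 + 5508 = 38222/7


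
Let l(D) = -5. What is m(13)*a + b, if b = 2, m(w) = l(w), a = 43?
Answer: -213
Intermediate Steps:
m(w) = -5
m(13)*a + b = -5*43 + 2 = -215 + 2 = -213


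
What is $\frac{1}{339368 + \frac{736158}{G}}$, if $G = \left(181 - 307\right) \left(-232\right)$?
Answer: $\frac{4872}{1653523589} \approx 2.9464 \cdot 10^{-6}$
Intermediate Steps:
$G = 29232$ ($G = \left(-126\right) \left(-232\right) = 29232$)
$\frac{1}{339368 + \frac{736158}{G}} = \frac{1}{339368 + \frac{736158}{29232}} = \frac{1}{339368 + 736158 \cdot \frac{1}{29232}} = \frac{1}{339368 + \frac{122693}{4872}} = \frac{1}{\frac{1653523589}{4872}} = \frac{4872}{1653523589}$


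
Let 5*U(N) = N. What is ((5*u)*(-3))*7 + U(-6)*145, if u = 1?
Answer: -279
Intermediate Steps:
U(N) = N/5
((5*u)*(-3))*7 + U(-6)*145 = ((5*1)*(-3))*7 + ((1/5)*(-6))*145 = (5*(-3))*7 - 6/5*145 = -15*7 - 174 = -105 - 174 = -279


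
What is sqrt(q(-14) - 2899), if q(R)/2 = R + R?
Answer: I*sqrt(2955) ≈ 54.36*I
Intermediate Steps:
q(R) = 4*R (q(R) = 2*(R + R) = 2*(2*R) = 4*R)
sqrt(q(-14) - 2899) = sqrt(4*(-14) - 2899) = sqrt(-56 - 2899) = sqrt(-2955) = I*sqrt(2955)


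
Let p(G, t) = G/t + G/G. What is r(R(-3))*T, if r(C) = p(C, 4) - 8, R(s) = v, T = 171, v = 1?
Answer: -4617/4 ≈ -1154.3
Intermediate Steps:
p(G, t) = 1 + G/t (p(G, t) = G/t + 1 = 1 + G/t)
R(s) = 1
r(C) = -7 + C/4 (r(C) = (C + 4)/4 - 8 = (4 + C)/4 - 8 = (1 + C/4) - 8 = -7 + C/4)
r(R(-3))*T = (-7 + (¼)*1)*171 = (-7 + ¼)*171 = -27/4*171 = -4617/4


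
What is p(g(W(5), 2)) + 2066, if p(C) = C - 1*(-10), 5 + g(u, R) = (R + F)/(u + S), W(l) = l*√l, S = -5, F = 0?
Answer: 20711/10 + √5/10 ≈ 2071.3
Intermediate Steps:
W(l) = l^(3/2)
g(u, R) = -5 + R/(-5 + u) (g(u, R) = -5 + (R + 0)/(u - 5) = -5 + R/(-5 + u))
p(C) = 10 + C (p(C) = C + 10 = 10 + C)
p(g(W(5), 2)) + 2066 = (10 + (25 + 2 - 25*√5)/(-5 + 5^(3/2))) + 2066 = (10 + (25 + 2 - 25*√5)/(-5 + 5*√5)) + 2066 = (10 + (27 - 25*√5)/(-5 + 5*√5)) + 2066 = 2076 + (27 - 25*√5)/(-5 + 5*√5)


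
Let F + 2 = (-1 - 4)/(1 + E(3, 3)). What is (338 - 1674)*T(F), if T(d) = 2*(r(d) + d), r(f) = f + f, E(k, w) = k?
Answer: 26052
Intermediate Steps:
r(f) = 2*f
F = -13/4 (F = -2 + (-1 - 4)/(1 + 3) = -2 - 5/4 = -13/4 ≈ -3.2500)
T(d) = 6*d (T(d) = 2*(2*d + d) = 2*(3*d) = 6*d)
(338 - 1674)*T(F) = (338 - 1674)*(6*(-13/4)) = -1336*(-39/2) = 26052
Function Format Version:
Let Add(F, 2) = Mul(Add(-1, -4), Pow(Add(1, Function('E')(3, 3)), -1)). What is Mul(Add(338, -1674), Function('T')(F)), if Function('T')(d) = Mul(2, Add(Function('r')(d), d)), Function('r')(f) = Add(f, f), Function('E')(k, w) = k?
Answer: 26052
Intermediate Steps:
Function('r')(f) = Mul(2, f)
F = Rational(-13, 4) (F = Add(-2, Mul(Add(-1, -4), Pow(Add(1, 3), -1))) = Add(-2, Mul(-5, Pow(4, -1))) = Add(-2, Mul(-5, Rational(1, 4))) = Add(-2, Rational(-5, 4)) = Rational(-13, 4) ≈ -3.2500)
Function('T')(d) = Mul(6, d) (Function('T')(d) = Mul(2, Add(Mul(2, d), d)) = Mul(2, Mul(3, d)) = Mul(6, d))
Mul(Add(338, -1674), Function('T')(F)) = Mul(Add(338, -1674), Mul(6, Rational(-13, 4))) = Mul(-1336, Rational(-39, 2)) = 26052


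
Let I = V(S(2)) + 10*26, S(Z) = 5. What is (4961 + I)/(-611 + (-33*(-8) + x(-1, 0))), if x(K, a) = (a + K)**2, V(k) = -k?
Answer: -2608/173 ≈ -15.075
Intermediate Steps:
x(K, a) = (K + a)**2
I = 255 (I = -1*5 + 10*26 = -5 + 260 = 255)
(4961 + I)/(-611 + (-33*(-8) + x(-1, 0))) = (4961 + 255)/(-611 + (-33*(-8) + (-1 + 0)**2)) = 5216/(-611 + (264 + (-1)**2)) = 5216/(-611 + (264 + 1)) = 5216/(-611 + 265) = 5216/(-346) = 5216*(-1/346) = -2608/173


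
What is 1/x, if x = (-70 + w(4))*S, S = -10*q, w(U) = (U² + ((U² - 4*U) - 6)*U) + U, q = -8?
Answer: -1/5920 ≈ -0.00016892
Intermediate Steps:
w(U) = U + U² + U*(-6 + U² - 4*U) (w(U) = (U² + (-6 + U² - 4*U)*U) + U = (U² + U*(-6 + U² - 4*U)) + U = U + U² + U*(-6 + U² - 4*U))
S = 80 (S = -10*(-8) = 80)
x = -5920 (x = (-70 + 4*(-5 + 4² - 3*4))*80 = (-70 + 4*(-5 + 16 - 12))*80 = (-70 + 4*(-1))*80 = (-70 - 4)*80 = -74*80 = -5920)
1/x = 1/(-5920) = -1/5920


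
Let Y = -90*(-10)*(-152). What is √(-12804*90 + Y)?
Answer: 6*I*√35810 ≈ 1135.4*I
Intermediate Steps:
Y = -136800 (Y = 900*(-152) = -136800)
√(-12804*90 + Y) = √(-12804*90 - 136800) = √(-1152360 - 136800) = √(-1289160) = 6*I*√35810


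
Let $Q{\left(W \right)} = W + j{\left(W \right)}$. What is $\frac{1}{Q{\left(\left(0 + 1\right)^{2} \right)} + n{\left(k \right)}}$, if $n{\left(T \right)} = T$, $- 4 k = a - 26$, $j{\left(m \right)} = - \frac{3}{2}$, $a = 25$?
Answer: $-4$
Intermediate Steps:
$j{\left(m \right)} = - \frac{3}{2}$ ($j{\left(m \right)} = \left(-3\right) \frac{1}{2} = - \frac{3}{2}$)
$k = \frac{1}{4}$ ($k = - \frac{25 - 26}{4} = \left(- \frac{1}{4}\right) \left(-1\right) = \frac{1}{4} \approx 0.25$)
$Q{\left(W \right)} = - \frac{3}{2} + W$ ($Q{\left(W \right)} = W - \frac{3}{2} = - \frac{3}{2} + W$)
$\frac{1}{Q{\left(\left(0 + 1\right)^{2} \right)} + n{\left(k \right)}} = \frac{1}{\left(- \frac{3}{2} + \left(0 + 1\right)^{2}\right) + \frac{1}{4}} = \frac{1}{\left(- \frac{3}{2} + 1^{2}\right) + \frac{1}{4}} = \frac{1}{\left(- \frac{3}{2} + 1\right) + \frac{1}{4}} = \frac{1}{- \frac{1}{2} + \frac{1}{4}} = \frac{1}{- \frac{1}{4}} = -4$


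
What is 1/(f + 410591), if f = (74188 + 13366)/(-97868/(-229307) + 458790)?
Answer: 92446271/37957624498292 ≈ 2.4355e-6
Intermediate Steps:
f = 17642131/92446271 (f = 87554/(-97868*(-1/229307) + 458790) = 87554/(172/403 + 458790) = 87554/(184892542/403) = 87554*(403/184892542) = 17642131/92446271 ≈ 0.19084)
1/(f + 410591) = 1/(17642131/92446271 + 410591) = 1/(37957624498292/92446271) = 92446271/37957624498292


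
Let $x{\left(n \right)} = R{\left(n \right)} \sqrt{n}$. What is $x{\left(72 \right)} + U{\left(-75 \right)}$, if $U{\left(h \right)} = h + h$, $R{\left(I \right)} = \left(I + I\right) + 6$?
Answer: $-150 + 900 \sqrt{2} \approx 1122.8$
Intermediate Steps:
$R{\left(I \right)} = 6 + 2 I$ ($R{\left(I \right)} = 2 I + 6 = 6 + 2 I$)
$U{\left(h \right)} = 2 h$
$x{\left(n \right)} = \sqrt{n} \left(6 + 2 n\right)$ ($x{\left(n \right)} = \left(6 + 2 n\right) \sqrt{n} = \sqrt{n} \left(6 + 2 n\right)$)
$x{\left(72 \right)} + U{\left(-75 \right)} = 2 \sqrt{72} \left(3 + 72\right) + 2 \left(-75\right) = 2 \cdot 6 \sqrt{2} \cdot 75 - 150 = 900 \sqrt{2} - 150 = -150 + 900 \sqrt{2}$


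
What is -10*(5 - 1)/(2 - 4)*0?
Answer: 0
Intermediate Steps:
-10*(5 - 1)/(2 - 4)*0 = -40/(-2)*0 = -40*(-1)/2*0 = -10*(-2)*0 = 20*0 = 0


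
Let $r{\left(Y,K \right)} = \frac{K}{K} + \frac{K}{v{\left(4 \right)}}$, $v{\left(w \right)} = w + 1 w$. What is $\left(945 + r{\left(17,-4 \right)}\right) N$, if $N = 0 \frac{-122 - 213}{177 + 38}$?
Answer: $0$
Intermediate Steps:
$v{\left(w \right)} = 2 w$ ($v{\left(w \right)} = w + w = 2 w$)
$r{\left(Y,K \right)} = 1 + \frac{K}{8}$ ($r{\left(Y,K \right)} = \frac{K}{K} + \frac{K}{2 \cdot 4} = 1 + \frac{K}{8}$)
$N = 0$ ($N = 0 \left(- \frac{335}{215}\right) = 0 \left(\left(-335\right) \frac{1}{215}\right) = 0 \left(- \frac{67}{43}\right) = 0$)
$\left(945 + r{\left(17,-4 \right)}\right) N = \left(945 + \left(1 + \frac{1}{8} \left(-4\right)\right)\right) 0 = \left(945 + \left(1 - \frac{1}{2}\right)\right) 0 = \left(945 + \frac{1}{2}\right) 0 = \frac{1891}{2} \cdot 0 = 0$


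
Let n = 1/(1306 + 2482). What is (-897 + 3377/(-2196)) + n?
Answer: -934304717/1039806 ≈ -898.54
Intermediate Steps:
n = 1/3788 ≈ 0.00026399
(-897 + 3377/(-2196)) + n = (-897 + 3377/(-2196)) + 1/3788 = (-897 + 3377*(-1/2196)) + 1/3788 = (-897 - 3377/2196) + 1/3788 = -1973189/2196 + 1/3788 = -934304717/1039806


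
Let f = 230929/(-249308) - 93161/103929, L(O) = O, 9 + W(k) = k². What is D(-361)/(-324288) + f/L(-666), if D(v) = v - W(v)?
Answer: 31531177390950499/77722287524739648 ≈ 0.40569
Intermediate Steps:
W(k) = -9 + k²
D(v) = 9 + v - v² (D(v) = v - (-9 + v²) = v + (9 - v²) = 9 + v - v²)
f = -47226002629/25910331132 (f = 230929*(-1/249308) - 93161*1/103929 = -230929/249308 - 93161/103929 = -47226002629/25910331132 ≈ -1.8227)
D(-361)/(-324288) + f/L(-666) = (9 - 361 - 1*(-361)²)/(-324288) - 47226002629/25910331132/(-666) = (9 - 361 - 1*130321)*(-1/324288) - 47226002629/25910331132*(-1/666) = (9 - 361 - 130321)*(-1/324288) + 47226002629/17256280533912 = -130673*(-1/324288) + 47226002629/17256280533912 = 130673/324288 + 47226002629/17256280533912 = 31531177390950499/77722287524739648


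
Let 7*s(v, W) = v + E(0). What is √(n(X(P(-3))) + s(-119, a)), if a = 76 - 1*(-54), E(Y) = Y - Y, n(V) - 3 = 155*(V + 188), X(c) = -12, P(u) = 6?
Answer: √27266 ≈ 165.12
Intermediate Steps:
n(V) = 29143 + 155*V (n(V) = 3 + 155*(V + 188) = 3 + 155*(188 + V) = 3 + (29140 + 155*V) = 29143 + 155*V)
E(Y) = 0
a = 130 (a = 76 + 54 = 130)
s(v, W) = v/7 (s(v, W) = (v + 0)/7 = v/7)
√(n(X(P(-3))) + s(-119, a)) = √((29143 + 155*(-12)) + (⅐)*(-119)) = √((29143 - 1860) - 17) = √(27283 - 17) = √27266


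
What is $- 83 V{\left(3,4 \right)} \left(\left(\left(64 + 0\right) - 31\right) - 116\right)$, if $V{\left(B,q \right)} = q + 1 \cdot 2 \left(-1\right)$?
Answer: $13778$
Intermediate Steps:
$V{\left(B,q \right)} = -2 + q$ ($V{\left(B,q \right)} = q + 1 \left(-2\right) = q - 2 = -2 + q$)
$- 83 V{\left(3,4 \right)} \left(\left(\left(64 + 0\right) - 31\right) - 116\right) = - 83 \left(-2 + 4\right) \left(\left(\left(64 + 0\right) - 31\right) - 116\right) = \left(-83\right) 2 \left(\left(64 - 31\right) - 116\right) = - 166 \left(33 - 116\right) = \left(-166\right) \left(-83\right) = 13778$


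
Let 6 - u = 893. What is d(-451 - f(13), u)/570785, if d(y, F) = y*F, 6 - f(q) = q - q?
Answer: 405359/570785 ≈ 0.71018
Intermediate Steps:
u = -887 (u = 6 - 1*893 = 6 - 893 = -887)
f(q) = 6 (f(q) = 6 - (q - q) = 6 - 1*0 = 6 + 0 = 6)
d(y, F) = F*y
d(-451 - f(13), u)/570785 = -887*(-451 - 1*6)/570785 = -887*(-451 - 6)*(1/570785) = -887*(-457)*(1/570785) = 405359*(1/570785) = 405359/570785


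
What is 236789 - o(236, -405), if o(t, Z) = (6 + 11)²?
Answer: 236500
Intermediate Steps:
o(t, Z) = 289 (o(t, Z) = 17² = 289)
236789 - o(236, -405) = 236789 - 1*289 = 236789 - 289 = 236500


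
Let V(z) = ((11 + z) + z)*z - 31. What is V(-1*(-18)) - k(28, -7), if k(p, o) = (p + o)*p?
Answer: 227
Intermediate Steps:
k(p, o) = p*(o + p) (k(p, o) = (o + p)*p = p*(o + p))
V(z) = -31 + z*(11 + 2*z) (V(z) = (11 + 2*z)*z - 31 = z*(11 + 2*z) - 31 = -31 + z*(11 + 2*z))
V(-1*(-18)) - k(28, -7) = (-31 + 2*(-1*(-18))² + 11*(-1*(-18))) - 28*(-7 + 28) = (-31 + 2*18² + 11*18) - 28*21 = (-31 + 2*324 + 198) - 1*588 = (-31 + 648 + 198) - 588 = 815 - 588 = 227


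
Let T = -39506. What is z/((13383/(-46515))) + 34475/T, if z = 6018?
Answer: -1228807567505/58745422 ≈ -20918.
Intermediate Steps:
z/((13383/(-46515))) + 34475/T = 6018/((13383/(-46515))) + 34475/(-39506) = 6018/((13383*(-1/46515))) + 34475*(-1/39506) = 6018/(-4461/15505) - 34475/39506 = 6018*(-15505/4461) - 34475/39506 = -31103030/1487 - 34475/39506 = -1228807567505/58745422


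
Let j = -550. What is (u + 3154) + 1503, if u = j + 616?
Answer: 4723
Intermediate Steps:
u = 66 (u = -550 + 616 = 66)
(u + 3154) + 1503 = (66 + 3154) + 1503 = 3220 + 1503 = 4723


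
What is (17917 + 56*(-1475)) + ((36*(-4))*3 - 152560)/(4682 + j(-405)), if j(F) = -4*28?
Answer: -147877151/2285 ≈ -64717.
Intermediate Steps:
j(F) = -112
(17917 + 56*(-1475)) + ((36*(-4))*3 - 152560)/(4682 + j(-405)) = (17917 + 56*(-1475)) + ((36*(-4))*3 - 152560)/(4682 - 112) = (17917 - 82600) + (-144*3 - 152560)/4570 = -64683 + (-432 - 152560)*(1/4570) = -64683 - 152992*1/4570 = -64683 - 76496/2285 = -147877151/2285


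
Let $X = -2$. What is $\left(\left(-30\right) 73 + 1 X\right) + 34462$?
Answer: $32270$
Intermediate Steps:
$\left(\left(-30\right) 73 + 1 X\right) + 34462 = \left(\left(-30\right) 73 + 1 \left(-2\right)\right) + 34462 = \left(-2190 - 2\right) + 34462 = -2192 + 34462 = 32270$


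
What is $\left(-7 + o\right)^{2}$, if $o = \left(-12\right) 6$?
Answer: $6241$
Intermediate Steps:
$o = -72$
$\left(-7 + o\right)^{2} = \left(-7 - 72\right)^{2} = \left(-79\right)^{2} = 6241$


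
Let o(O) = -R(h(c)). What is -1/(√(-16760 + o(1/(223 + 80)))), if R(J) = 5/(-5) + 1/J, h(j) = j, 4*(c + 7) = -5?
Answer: I*√18250419/553043 ≈ 0.0077246*I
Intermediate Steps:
c = -33/4 (c = -7 + (¼)*(-5) = -7 - 5/4 = -33/4 ≈ -8.2500)
R(J) = -1 + 1/J (R(J) = 5*(-⅕) + 1/J = -1 + 1/J)
o(O) = 37/33 (o(O) = -(1 - 1*(-33/4))/(-33/4) = -(-4)*(1 + 33/4)/33 = -(-4)*37/(33*4) = -1*(-37/33) = 37/33)
-1/(√(-16760 + o(1/(223 + 80)))) = -1/(√(-16760 + 37/33)) = -1/(√(-553043/33)) = -1/(I*√18250419/33) = -(-1)*I*√18250419/553043 = I*√18250419/553043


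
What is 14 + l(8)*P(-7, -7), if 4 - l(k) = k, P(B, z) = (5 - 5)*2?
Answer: 14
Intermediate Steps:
P(B, z) = 0 (P(B, z) = 0*2 = 0)
l(k) = 4 - k
14 + l(8)*P(-7, -7) = 14 + (4 - 1*8)*0 = 14 + (4 - 8)*0 = 14 - 4*0 = 14 + 0 = 14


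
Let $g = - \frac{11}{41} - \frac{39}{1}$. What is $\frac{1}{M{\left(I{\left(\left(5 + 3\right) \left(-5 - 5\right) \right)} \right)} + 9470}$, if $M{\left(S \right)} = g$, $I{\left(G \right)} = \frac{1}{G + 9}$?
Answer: $\frac{41}{386660} \approx 0.00010604$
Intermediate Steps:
$I{\left(G \right)} = \frac{1}{9 + G}$
$g = - \frac{1610}{41}$ ($g = \left(-11\right) \frac{1}{41} - 39 = - \frac{11}{41} - 39 = - \frac{1610}{41} \approx -39.268$)
$M{\left(S \right)} = - \frac{1610}{41}$
$\frac{1}{M{\left(I{\left(\left(5 + 3\right) \left(-5 - 5\right) \right)} \right)} + 9470} = \frac{1}{- \frac{1610}{41} + 9470} = \frac{1}{\frac{386660}{41}} = \frac{41}{386660}$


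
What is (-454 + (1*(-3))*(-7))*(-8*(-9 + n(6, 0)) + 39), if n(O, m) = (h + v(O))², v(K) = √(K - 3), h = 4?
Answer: 17753 + 27712*√3 ≈ 65752.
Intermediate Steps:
v(K) = √(-3 + K)
n(O, m) = (4 + √(-3 + O))²
(-454 + (1*(-3))*(-7))*(-8*(-9 + n(6, 0)) + 39) = (-454 + (1*(-3))*(-7))*(-8*(-9 + (4 + √(-3 + 6))²) + 39) = (-454 - 3*(-7))*(-8*(-9 + (4 + √3)²) + 39) = (-454 + 21)*((72 - 8*(4 + √3)²) + 39) = -433*(111 - 8*(4 + √3)²) = -48063 + 3464*(4 + √3)²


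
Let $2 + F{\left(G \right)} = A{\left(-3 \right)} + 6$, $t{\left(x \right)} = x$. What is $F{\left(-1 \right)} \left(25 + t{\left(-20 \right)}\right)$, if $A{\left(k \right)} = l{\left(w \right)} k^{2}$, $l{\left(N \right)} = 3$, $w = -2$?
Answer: $155$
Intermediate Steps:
$A{\left(k \right)} = 3 k^{2}$
$F{\left(G \right)} = 31$ ($F{\left(G \right)} = -2 + \left(3 \left(-3\right)^{2} + 6\right) = -2 + \left(3 \cdot 9 + 6\right) = -2 + \left(27 + 6\right) = -2 + 33 = 31$)
$F{\left(-1 \right)} \left(25 + t{\left(-20 \right)}\right) = 31 \left(25 - 20\right) = 31 \cdot 5 = 155$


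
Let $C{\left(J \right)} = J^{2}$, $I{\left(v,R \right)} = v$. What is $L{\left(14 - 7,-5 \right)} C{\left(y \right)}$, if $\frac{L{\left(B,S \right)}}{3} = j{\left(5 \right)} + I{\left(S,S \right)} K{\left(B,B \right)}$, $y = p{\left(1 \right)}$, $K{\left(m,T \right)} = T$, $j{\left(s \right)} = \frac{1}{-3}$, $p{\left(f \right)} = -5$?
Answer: $-2650$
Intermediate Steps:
$j{\left(s \right)} = - \frac{1}{3}$
$y = -5$
$L{\left(B,S \right)} = -1 + 3 B S$ ($L{\left(B,S \right)} = 3 \left(- \frac{1}{3} + S B\right) = 3 \left(- \frac{1}{3} + B S\right) = -1 + 3 B S$)
$L{\left(14 - 7,-5 \right)} C{\left(y \right)} = \left(-1 + 3 \left(14 - 7\right) \left(-5\right)\right) \left(-5\right)^{2} = \left(-1 + 3 \left(14 - 7\right) \left(-5\right)\right) 25 = \left(-1 + 3 \cdot 7 \left(-5\right)\right) 25 = \left(-1 - 105\right) 25 = \left(-106\right) 25 = -2650$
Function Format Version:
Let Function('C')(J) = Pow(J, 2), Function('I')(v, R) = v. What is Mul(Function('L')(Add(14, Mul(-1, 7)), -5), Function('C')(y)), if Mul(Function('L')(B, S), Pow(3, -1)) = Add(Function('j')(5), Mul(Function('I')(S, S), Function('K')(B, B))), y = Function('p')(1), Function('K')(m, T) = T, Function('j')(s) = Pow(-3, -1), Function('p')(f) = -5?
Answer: -2650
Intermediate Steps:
Function('j')(s) = Rational(-1, 3)
y = -5
Function('L')(B, S) = Add(-1, Mul(3, B, S)) (Function('L')(B, S) = Mul(3, Add(Rational(-1, 3), Mul(S, B))) = Mul(3, Add(Rational(-1, 3), Mul(B, S))) = Add(-1, Mul(3, B, S)))
Mul(Function('L')(Add(14, Mul(-1, 7)), -5), Function('C')(y)) = Mul(Add(-1, Mul(3, Add(14, Mul(-1, 7)), -5)), Pow(-5, 2)) = Mul(Add(-1, Mul(3, Add(14, -7), -5)), 25) = Mul(Add(-1, Mul(3, 7, -5)), 25) = Mul(Add(-1, -105), 25) = Mul(-106, 25) = -2650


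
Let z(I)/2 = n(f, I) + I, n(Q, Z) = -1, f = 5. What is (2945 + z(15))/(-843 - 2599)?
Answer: -2973/3442 ≈ -0.86374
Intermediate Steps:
z(I) = -2 + 2*I (z(I) = 2*(-1 + I) = -2 + 2*I)
(2945 + z(15))/(-843 - 2599) = (2945 + (-2 + 2*15))/(-843 - 2599) = (2945 + (-2 + 30))/(-3442) = (2945 + 28)*(-1/3442) = 2973*(-1/3442) = -2973/3442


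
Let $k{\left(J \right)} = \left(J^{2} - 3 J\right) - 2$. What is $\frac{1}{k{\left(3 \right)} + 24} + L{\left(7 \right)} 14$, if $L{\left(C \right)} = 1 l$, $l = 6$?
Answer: $\frac{1849}{22} \approx 84.045$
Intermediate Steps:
$L{\left(C \right)} = 6$ ($L{\left(C \right)} = 1 \cdot 6 = 6$)
$k{\left(J \right)} = -2 + J^{2} - 3 J$
$\frac{1}{k{\left(3 \right)} + 24} + L{\left(7 \right)} 14 = \frac{1}{\left(-2 + 3^{2} - 9\right) + 24} + 6 \cdot 14 = \frac{1}{\left(-2 + 9 - 9\right) + 24} + 84 = \frac{1}{-2 + 24} + 84 = \frac{1}{22} + 84 = \frac{1849}{22}$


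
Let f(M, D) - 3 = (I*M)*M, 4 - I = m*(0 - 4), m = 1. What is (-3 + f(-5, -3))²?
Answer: 40000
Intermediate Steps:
I = 8 (I = 4 - (0 - 4) = 4 - (-4) = 4 - 1*(-4) = 4 + 4 = 8)
f(M, D) = 3 + 8*M² (f(M, D) = 3 + (8*M)*M = 3 + 8*M²)
(-3 + f(-5, -3))² = (-3 + (3 + 8*(-5)²))² = (-3 + (3 + 8*25))² = (-3 + (3 + 200))² = (-3 + 203)² = 200² = 40000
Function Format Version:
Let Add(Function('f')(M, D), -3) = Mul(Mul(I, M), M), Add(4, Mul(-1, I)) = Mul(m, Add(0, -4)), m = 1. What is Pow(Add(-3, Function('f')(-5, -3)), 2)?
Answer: 40000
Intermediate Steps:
I = 8 (I = Add(4, Mul(-1, Mul(1, Add(0, -4)))) = Add(4, Mul(-1, Mul(1, -4))) = Add(4, Mul(-1, -4)) = Add(4, 4) = 8)
Function('f')(M, D) = Add(3, Mul(8, Pow(M, 2))) (Function('f')(M, D) = Add(3, Mul(Mul(8, M), M)) = Add(3, Mul(8, Pow(M, 2))))
Pow(Add(-3, Function('f')(-5, -3)), 2) = Pow(Add(-3, Add(3, Mul(8, Pow(-5, 2)))), 2) = Pow(Add(-3, Add(3, Mul(8, 25))), 2) = Pow(Add(-3, Add(3, 200)), 2) = Pow(Add(-3, 203), 2) = Pow(200, 2) = 40000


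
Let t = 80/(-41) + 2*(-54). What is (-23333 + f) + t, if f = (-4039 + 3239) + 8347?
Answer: -651734/41 ≈ -15896.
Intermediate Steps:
t = -4508/41 (t = 80*(-1/41) - 108 = -80/41 - 108 = -4508/41 ≈ -109.95)
f = 7547 (f = -800 + 8347 = 7547)
(-23333 + f) + t = (-23333 + 7547) - 4508/41 = -15786 - 4508/41 = -651734/41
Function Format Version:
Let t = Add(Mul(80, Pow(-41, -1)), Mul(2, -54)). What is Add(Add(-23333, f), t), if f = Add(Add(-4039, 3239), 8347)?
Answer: Rational(-651734, 41) ≈ -15896.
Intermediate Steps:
t = Rational(-4508, 41) (t = Add(Mul(80, Rational(-1, 41)), -108) = Add(Rational(-80, 41), -108) = Rational(-4508, 41) ≈ -109.95)
f = 7547 (f = Add(-800, 8347) = 7547)
Add(Add(-23333, f), t) = Add(Add(-23333, 7547), Rational(-4508, 41)) = Add(-15786, Rational(-4508, 41)) = Rational(-651734, 41)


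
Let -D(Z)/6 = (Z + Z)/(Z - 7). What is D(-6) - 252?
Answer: -3348/13 ≈ -257.54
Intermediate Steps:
D(Z) = -12*Z/(-7 + Z) (D(Z) = -6*(Z + Z)/(Z - 7) = -6*2*Z/(-7 + Z) = -12*Z/(-7 + Z))
D(-6) - 252 = -12*(-6)/(-7 - 6) - 252 = -12*(-6)/(-13) - 252 = -12*(-6)*(-1/13) - 252 = -72/13 - 252 = -3348/13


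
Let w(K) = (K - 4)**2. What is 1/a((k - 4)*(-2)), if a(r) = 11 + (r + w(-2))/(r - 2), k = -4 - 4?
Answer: 11/151 ≈ 0.072848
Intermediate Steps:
k = -8
w(K) = (-4 + K)**2
a(r) = 11 + (36 + r)/(-2 + r) (a(r) = 11 + (r + (-4 - 2)**2)/(r - 2) = 11 + (r + (-6)**2)/(-2 + r) = 11 + (r + 36)/(-2 + r) = 11 + (36 + r)/(-2 + r))
1/a((k - 4)*(-2)) = 1/(2*(7 + 6*((-8 - 4)*(-2)))/(-2 + (-8 - 4)*(-2))) = 1/(2*(7 + 6*(-12*(-2)))/(-2 - 12*(-2))) = 1/(2*(7 + 6*24)/(-2 + 24)) = 1/(2*(7 + 144)/22) = 1/(2*(1/22)*151) = 1/(151/11) = 11/151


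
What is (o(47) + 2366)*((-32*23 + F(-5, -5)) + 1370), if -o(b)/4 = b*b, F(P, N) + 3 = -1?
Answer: -4076100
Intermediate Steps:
F(P, N) = -4 (F(P, N) = -3 - 1 = -4)
o(b) = -4*b**2 (o(b) = -4*b*b = -4*b**2)
(o(47) + 2366)*((-32*23 + F(-5, -5)) + 1370) = (-4*47**2 + 2366)*((-32*23 - 4) + 1370) = (-4*2209 + 2366)*((-736 - 4) + 1370) = (-8836 + 2366)*(-740 + 1370) = -6470*630 = -4076100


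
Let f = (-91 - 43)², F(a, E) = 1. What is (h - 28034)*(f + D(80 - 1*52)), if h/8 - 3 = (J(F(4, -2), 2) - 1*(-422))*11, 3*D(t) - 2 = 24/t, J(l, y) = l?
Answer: 3474562544/21 ≈ 1.6546e+8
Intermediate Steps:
f = 17956 (f = (-134)² = 17956)
D(t) = ⅔ + 8/t (D(t) = ⅔ + (24/t)/3 = ⅔ + 8/t)
h = 37248 (h = 24 + 8*((1 - 1*(-422))*11) = 24 + 8*((1 + 422)*11) = 24 + 8*(423*11) = 24 + 8*4653 = 24 + 37224 = 37248)
(h - 28034)*(f + D(80 - 1*52)) = (37248 - 28034)*(17956 + (⅔ + 8/(80 - 1*52))) = 9214*(17956 + (⅔ + 8/(80 - 52))) = 9214*(17956 + (⅔ + 8/28)) = 9214*(17956 + (⅔ + 8*(1/28))) = 9214*(17956 + (⅔ + 2/7)) = 9214*(17956 + 20/21) = 9214*(377096/21) = 3474562544/21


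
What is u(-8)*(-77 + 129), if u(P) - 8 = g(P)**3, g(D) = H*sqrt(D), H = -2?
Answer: 416 + 6656*I*sqrt(2) ≈ 416.0 + 9413.0*I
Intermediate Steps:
g(D) = -2*sqrt(D)
u(P) = 8 - 8*P**(3/2) (u(P) = 8 + (-2*sqrt(P))**3 = 8 - 8*P**(3/2))
u(-8)*(-77 + 129) = (8 - (-128)*I*sqrt(2))*(-77 + 129) = (8 - (-128)*I*sqrt(2))*52 = (8 + 128*I*sqrt(2))*52 = 416 + 6656*I*sqrt(2)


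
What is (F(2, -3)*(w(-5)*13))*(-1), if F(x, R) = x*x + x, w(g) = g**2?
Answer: -1950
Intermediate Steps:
F(x, R) = x + x**2 (F(x, R) = x**2 + x = x + x**2)
(F(2, -3)*(w(-5)*13))*(-1) = ((2*(1 + 2))*((-5)**2*13))*(-1) = ((2*3)*(25*13))*(-1) = (6*325)*(-1) = 1950*(-1) = -1950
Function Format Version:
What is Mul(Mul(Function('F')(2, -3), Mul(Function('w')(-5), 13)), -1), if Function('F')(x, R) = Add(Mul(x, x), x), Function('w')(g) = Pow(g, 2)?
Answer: -1950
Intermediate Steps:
Function('F')(x, R) = Add(x, Pow(x, 2)) (Function('F')(x, R) = Add(Pow(x, 2), x) = Add(x, Pow(x, 2)))
Mul(Mul(Function('F')(2, -3), Mul(Function('w')(-5), 13)), -1) = Mul(Mul(Mul(2, Add(1, 2)), Mul(Pow(-5, 2), 13)), -1) = Mul(Mul(Mul(2, 3), Mul(25, 13)), -1) = Mul(Mul(6, 325), -1) = Mul(1950, -1) = -1950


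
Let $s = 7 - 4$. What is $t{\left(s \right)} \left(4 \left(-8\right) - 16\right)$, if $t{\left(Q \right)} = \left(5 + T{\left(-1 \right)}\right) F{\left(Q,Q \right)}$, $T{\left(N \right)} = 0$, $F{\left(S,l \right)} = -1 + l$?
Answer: $-480$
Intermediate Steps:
$s = 3$ ($s = 7 - 4 = 3$)
$t{\left(Q \right)} = -5 + 5 Q$ ($t{\left(Q \right)} = \left(5 + 0\right) \left(-1 + Q\right) = 5 \left(-1 + Q\right) = -5 + 5 Q$)
$t{\left(s \right)} \left(4 \left(-8\right) - 16\right) = \left(-5 + 5 \cdot 3\right) \left(4 \left(-8\right) - 16\right) = \left(-5 + 15\right) \left(-32 - 16\right) = 10 \left(-48\right) = -480$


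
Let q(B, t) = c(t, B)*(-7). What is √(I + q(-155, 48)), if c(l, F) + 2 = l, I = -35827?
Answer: I*√36149 ≈ 190.13*I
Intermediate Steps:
c(l, F) = -2 + l
q(B, t) = 14 - 7*t (q(B, t) = (-2 + t)*(-7) = 14 - 7*t)
√(I + q(-155, 48)) = √(-35827 + (14 - 7*48)) = √(-35827 + (14 - 336)) = √(-35827 - 322) = √(-36149) = I*√36149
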